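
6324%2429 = 1466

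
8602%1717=17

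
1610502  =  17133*94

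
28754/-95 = - 28754/95= - 302.67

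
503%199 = 105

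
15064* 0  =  0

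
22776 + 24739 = 47515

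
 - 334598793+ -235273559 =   -  569872352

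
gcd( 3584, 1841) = 7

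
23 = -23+46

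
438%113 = 99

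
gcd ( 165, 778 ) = 1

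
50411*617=31103587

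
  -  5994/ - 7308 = 333/406 = 0.82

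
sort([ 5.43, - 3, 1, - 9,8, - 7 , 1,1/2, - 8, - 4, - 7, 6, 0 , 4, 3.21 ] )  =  [ -9,-8,-7, - 7, - 4, -3,  0,1/2, 1, 1,3.21, 4, 5.43, 6 , 8 ] 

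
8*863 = 6904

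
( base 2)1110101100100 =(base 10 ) 7524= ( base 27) A8I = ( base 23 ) E53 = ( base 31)7pm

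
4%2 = 0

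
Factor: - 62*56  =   - 3472 = - 2^4*7^1*31^1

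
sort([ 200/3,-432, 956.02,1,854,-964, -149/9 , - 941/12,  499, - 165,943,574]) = [ - 964, - 432, -165,  -  941/12,-149/9, 1,200/3,499, 574, 854, 943, 956.02]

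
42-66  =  - 24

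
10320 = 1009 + 9311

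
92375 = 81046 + 11329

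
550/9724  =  25/442= 0.06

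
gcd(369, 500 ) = 1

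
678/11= 678/11= 61.64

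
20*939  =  18780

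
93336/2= 46668 = 46668.00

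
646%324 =322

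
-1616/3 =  - 1616/3 = - 538.67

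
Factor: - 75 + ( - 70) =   -  145 = - 5^1  *29^1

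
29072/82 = 14536/41  =  354.54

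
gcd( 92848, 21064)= 8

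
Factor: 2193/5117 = 3/7 = 3^1*7^( - 1) 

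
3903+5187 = 9090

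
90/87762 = 15/14627 = 0.00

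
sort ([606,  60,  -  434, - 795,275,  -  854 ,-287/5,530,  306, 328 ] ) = [ - 854,-795, - 434 , - 287/5,  60, 275,306,328, 530,606]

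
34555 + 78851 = 113406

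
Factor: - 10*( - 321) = 2^1*3^1*5^1 * 107^1 = 3210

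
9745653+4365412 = 14111065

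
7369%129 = 16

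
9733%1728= 1093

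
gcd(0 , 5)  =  5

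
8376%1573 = 511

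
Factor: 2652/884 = 3 = 3^1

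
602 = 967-365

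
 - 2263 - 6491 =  - 8754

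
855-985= - 130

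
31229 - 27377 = 3852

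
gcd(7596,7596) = 7596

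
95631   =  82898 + 12733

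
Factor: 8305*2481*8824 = 2^3 * 3^1*5^1*11^1*151^1*827^1*1103^1 = 181815916920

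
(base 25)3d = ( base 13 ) 6a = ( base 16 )58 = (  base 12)74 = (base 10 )88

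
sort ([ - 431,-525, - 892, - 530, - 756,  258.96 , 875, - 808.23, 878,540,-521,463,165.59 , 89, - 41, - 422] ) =[ - 892, - 808.23,-756, - 530, -525, - 521 , - 431, - 422, - 41,89,165.59 , 258.96,  463,540,875, 878 ]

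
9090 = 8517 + 573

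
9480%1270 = 590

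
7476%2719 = 2038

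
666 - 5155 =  - 4489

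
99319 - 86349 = 12970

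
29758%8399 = 4561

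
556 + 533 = 1089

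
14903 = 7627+7276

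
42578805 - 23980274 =18598531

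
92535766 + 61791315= 154327081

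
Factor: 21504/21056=48/47 = 2^4*3^1*47^( - 1) 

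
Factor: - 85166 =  - 2^1*97^1*439^1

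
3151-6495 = - 3344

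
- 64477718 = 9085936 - 73563654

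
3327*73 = 242871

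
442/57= 442/57   =  7.75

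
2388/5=477+3/5= 477.60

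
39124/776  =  50 + 81/194   =  50.42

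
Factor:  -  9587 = - 9587^1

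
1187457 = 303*3919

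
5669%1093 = 204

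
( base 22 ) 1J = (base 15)2b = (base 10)41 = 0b101001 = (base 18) 25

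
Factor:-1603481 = -11^1*145771^1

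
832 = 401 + 431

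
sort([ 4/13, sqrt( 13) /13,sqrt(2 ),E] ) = [sqrt(13)/13, 4/13, sqrt( 2),E ] 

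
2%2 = 0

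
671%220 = 11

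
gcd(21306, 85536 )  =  6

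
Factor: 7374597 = 3^1 *2458199^1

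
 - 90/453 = - 1+121/151  =  -  0.20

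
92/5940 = 23/1485 = 0.02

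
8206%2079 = 1969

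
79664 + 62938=142602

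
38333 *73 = 2798309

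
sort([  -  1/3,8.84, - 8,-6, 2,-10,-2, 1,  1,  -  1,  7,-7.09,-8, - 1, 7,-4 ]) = [-10, - 8,-8, - 7.09,-6 ,-4, - 2,- 1,  -  1, - 1/3, 1,1, 2,7, 7,  8.84 ]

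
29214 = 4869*6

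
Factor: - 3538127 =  - 3538127^1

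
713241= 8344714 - 7631473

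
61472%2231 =1235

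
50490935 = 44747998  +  5742937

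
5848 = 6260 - 412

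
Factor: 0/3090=0^1 = 0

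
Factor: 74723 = 11^1*6793^1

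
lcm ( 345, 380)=26220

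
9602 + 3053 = 12655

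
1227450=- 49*(-25050)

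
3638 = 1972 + 1666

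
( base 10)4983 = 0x1377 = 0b1001101110111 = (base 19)DF5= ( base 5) 124413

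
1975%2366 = 1975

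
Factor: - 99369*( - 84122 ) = 2^1 * 3^2*61^1*181^1*42061^1 = 8359119018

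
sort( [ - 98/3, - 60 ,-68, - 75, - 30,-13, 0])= [ - 75, - 68,- 60, - 98/3, - 30,- 13,0 ] 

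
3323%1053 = 164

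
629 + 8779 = 9408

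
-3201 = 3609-6810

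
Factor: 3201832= 2^3*29^1*37^1*373^1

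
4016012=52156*77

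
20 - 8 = 12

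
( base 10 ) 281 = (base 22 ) ch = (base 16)119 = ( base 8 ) 431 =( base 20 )E1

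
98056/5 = 19611 + 1/5  =  19611.20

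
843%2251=843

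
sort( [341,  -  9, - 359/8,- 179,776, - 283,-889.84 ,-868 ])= [-889.84, - 868 , - 283,-179,-359/8, - 9,341,  776 ] 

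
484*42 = 20328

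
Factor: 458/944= 2^( - 3 )*59^(-1)*229^1 = 229/472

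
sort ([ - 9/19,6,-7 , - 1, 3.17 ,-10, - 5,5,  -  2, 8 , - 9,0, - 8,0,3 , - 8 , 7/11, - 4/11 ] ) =[ - 10, - 9,  -  8,-8,-7, - 5, - 2 , - 1, - 9/19, - 4/11,0 , 0,7/11 , 3,3.17, 5 , 6, 8] 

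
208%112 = 96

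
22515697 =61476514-38960817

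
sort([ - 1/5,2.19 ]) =[ - 1/5,2.19]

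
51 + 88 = 139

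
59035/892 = 66 + 163/892 = 66.18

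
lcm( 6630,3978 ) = 19890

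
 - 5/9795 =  - 1 + 1958/1959 = - 0.00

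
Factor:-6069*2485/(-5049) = 295715/99=3^( - 2)*5^1*7^2*11^( - 1)*17^1  *  71^1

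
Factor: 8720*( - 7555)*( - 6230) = 410429908000 = 2^5 * 5^3*7^1*89^1*109^1*1511^1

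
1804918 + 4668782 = 6473700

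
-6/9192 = -1/1532 = -  0.00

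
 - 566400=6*( - 94400)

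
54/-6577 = -1 + 6523/6577 = - 0.01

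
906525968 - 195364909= 711161059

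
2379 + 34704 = 37083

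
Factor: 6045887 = 6045887^1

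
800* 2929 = 2343200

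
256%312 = 256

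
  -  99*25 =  - 2475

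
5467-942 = 4525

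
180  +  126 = 306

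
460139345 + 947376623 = 1407515968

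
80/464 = 5/29 = 0.17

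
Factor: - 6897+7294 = 397^1 = 397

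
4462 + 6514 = 10976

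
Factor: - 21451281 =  - 3^1*43^1*166289^1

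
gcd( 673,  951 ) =1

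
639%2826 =639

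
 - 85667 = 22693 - 108360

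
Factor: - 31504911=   -  3^1*331^1*31727^1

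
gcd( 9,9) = 9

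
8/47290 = 4/23645 = 0.00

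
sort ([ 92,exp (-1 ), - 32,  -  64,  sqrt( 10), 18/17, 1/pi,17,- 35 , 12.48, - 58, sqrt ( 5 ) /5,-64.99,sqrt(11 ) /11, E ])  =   [- 64.99, - 64, - 58, - 35, - 32, sqrt(11 ) /11, 1/pi,exp (- 1 ),sqrt(5 ) /5, 18/17, E, sqrt( 10 ), 12.48,  17, 92]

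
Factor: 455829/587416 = 2^( - 3 )*3^1 *11^1*19^1*101^(  -  1 ) = 627/808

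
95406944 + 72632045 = 168038989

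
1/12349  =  1/12349=0.00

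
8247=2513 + 5734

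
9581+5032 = 14613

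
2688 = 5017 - 2329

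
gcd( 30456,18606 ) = 6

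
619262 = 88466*7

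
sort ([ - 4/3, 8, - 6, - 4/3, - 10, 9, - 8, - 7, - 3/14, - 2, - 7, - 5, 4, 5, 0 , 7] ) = [ - 10, - 8, - 7 , - 7  , - 6, - 5, - 2,-4/3, - 4/3, - 3/14 , 0, 4,  5, 7, 8, 9 ]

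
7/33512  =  7/33512 = 0.00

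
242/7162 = 121/3581 = 0.03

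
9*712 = 6408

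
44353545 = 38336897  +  6016648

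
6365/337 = 18+ 299/337= 18.89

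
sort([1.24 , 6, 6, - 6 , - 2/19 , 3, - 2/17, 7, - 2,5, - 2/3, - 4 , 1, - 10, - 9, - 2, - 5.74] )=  [ - 10, - 9, - 6,  -  5.74,-4, - 2, - 2, - 2/3, - 2/17, - 2/19,1,1.24,3, 5, 6, 6 , 7] 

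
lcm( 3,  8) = 24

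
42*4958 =208236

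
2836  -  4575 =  - 1739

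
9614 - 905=8709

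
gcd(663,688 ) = 1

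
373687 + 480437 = 854124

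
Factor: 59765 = 5^1*11953^1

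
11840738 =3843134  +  7997604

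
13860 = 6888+6972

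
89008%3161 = 500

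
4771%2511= 2260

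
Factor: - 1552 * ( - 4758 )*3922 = 28961679552 = 2^6*3^1 *13^1*  37^1*53^1*61^1*97^1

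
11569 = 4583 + 6986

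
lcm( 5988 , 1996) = 5988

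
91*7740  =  704340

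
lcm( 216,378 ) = 1512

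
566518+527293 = 1093811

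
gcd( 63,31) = 1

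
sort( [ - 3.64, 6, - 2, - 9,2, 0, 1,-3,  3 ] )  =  [ - 9, - 3.64, - 3,-2, 0, 1, 2, 3, 6 ] 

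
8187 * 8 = 65496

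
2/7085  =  2/7085 = 0.00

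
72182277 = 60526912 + 11655365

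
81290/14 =40645/7   =  5806.43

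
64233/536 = 119+ 449/536 = 119.84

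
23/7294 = 23/7294   =  0.00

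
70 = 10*7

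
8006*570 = 4563420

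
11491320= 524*21930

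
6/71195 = 6/71195 = 0.00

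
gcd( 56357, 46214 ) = 7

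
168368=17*9904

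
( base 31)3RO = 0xEA0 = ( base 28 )4lk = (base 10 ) 3744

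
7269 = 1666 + 5603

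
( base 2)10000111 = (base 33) 43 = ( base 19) 72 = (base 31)4B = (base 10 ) 135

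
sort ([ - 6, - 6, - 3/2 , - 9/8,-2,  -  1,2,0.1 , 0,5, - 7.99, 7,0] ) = [  -  7.99 , - 6 , - 6, - 2, - 3/2,-9/8, - 1, 0  ,  0,0.1,  2, 5,  7] 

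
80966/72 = 1124 + 19/36 = 1124.53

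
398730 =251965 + 146765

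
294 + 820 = 1114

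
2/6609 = 2/6609 = 0.00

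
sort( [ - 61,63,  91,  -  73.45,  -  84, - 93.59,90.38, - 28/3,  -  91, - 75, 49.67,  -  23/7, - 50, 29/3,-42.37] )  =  [ - 93.59 ,  -  91, - 84,-75, - 73.45 ,-61,  -  50, - 42.37, - 28/3 , - 23/7  ,  29/3,49.67,63,  90.38, 91]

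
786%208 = 162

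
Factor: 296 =2^3*37^1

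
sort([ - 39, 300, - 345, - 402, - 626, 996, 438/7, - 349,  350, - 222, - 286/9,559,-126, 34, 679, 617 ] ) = [ - 626, - 402 ,-349,-345,-222, - 126, - 39, - 286/9,  34, 438/7, 300,350,559,617,679, 996 ]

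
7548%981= 681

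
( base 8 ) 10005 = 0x1005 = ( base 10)4101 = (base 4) 1000011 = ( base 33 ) 3p9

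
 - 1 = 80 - 81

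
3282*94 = 308508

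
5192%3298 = 1894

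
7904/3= 7904/3 = 2634.67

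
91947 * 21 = 1930887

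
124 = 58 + 66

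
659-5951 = - 5292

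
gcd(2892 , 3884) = 4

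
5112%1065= 852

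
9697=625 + 9072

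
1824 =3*608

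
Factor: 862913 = 862913^1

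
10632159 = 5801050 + 4831109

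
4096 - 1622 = 2474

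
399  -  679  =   - 280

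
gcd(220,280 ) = 20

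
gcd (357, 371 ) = 7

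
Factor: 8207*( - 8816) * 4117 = - 297876938704 =-2^4*19^1*23^1 * 29^2*179^1 * 283^1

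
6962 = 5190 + 1772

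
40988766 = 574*71409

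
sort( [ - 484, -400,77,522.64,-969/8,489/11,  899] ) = [ - 484,- 400, - 969/8,489/11,77,522.64,  899]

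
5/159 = 5/159 = 0.03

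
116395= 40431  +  75964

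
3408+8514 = 11922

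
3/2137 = 3/2137 = 0.00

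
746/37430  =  373/18715= 0.02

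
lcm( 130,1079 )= 10790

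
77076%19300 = 19176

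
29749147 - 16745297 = 13003850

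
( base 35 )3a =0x73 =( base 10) 115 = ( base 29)3s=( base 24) 4J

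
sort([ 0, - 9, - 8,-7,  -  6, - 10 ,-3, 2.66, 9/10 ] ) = [-10, - 9, - 8,-7,  -  6, -3, 0  ,  9/10,2.66 ]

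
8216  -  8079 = 137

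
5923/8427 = 5923/8427 = 0.70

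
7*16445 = 115115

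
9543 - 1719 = 7824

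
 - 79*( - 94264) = 7446856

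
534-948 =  - 414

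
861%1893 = 861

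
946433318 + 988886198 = 1935319516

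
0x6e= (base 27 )42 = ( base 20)5A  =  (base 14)7C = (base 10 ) 110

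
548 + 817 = 1365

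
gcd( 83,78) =1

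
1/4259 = 1/4259=0.00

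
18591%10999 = 7592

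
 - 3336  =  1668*(- 2)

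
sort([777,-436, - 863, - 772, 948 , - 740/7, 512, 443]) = [ - 863, - 772,-436, - 740/7, 443,512, 777,948]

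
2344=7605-5261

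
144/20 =7+1/5 = 7.20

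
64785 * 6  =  388710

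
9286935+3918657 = 13205592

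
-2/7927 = - 2/7927= -0.00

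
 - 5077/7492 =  - 5077/7492 = - 0.68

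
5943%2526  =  891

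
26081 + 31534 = 57615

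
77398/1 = 77398 = 77398.00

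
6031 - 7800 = - 1769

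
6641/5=6641/5 = 1328.20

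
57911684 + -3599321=54312363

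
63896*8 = 511168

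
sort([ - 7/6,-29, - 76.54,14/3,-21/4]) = [ - 76.54, - 29,  -  21/4, - 7/6,14/3]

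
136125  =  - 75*( - 1815 )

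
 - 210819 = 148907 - 359726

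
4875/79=4875/79  =  61.71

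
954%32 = 26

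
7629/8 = 953 + 5/8=953.62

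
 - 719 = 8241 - 8960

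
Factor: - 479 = - 479^1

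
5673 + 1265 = 6938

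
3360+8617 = 11977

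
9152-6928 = 2224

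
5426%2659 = 108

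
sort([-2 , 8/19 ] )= [ - 2,  8/19]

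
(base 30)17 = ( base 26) 1B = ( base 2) 100101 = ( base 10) 37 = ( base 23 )1E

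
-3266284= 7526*(-434)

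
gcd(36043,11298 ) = 7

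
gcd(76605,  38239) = 1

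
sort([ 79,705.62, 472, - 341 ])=[ - 341,79,472,705.62 ] 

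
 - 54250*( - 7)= 379750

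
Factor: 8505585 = 3^2*5^1*11^1*17183^1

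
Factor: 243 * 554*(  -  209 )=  - 2^1*3^5 *11^1*19^1*277^1 = -  28135998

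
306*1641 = 502146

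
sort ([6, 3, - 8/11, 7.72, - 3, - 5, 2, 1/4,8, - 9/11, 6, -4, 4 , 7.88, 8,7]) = [ - 5, - 4, - 3, - 9/11,-8/11, 1/4, 2, 3, 4,6,6, 7,7.72, 7.88, 8, 8 ]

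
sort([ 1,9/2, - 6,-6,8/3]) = [ - 6, - 6, 1,8/3, 9/2]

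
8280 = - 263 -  - 8543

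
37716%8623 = 3224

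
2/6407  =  2/6407 = 0.00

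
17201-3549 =13652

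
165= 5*33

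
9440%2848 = 896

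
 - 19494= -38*513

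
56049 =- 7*( - 8007 ) 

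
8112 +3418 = 11530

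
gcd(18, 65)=1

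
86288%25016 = 11240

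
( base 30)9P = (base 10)295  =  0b100100111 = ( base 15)14a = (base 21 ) e1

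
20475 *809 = 16564275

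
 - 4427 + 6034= 1607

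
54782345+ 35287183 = 90069528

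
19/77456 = 19/77456 = 0.00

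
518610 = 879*590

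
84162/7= 84162/7  =  12023.14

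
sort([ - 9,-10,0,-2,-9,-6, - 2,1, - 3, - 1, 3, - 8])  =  [  -  10, - 9,  -  9, - 8, - 6,-3, - 2,-2, - 1,0,1,3]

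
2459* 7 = 17213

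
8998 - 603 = 8395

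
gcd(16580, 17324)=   4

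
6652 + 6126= 12778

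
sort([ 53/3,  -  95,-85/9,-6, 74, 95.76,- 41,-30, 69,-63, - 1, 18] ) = [ - 95, - 63, -41, - 30,-85/9,  -  6,-1, 53/3, 18,69,74,95.76 ]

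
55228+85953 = 141181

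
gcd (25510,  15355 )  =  5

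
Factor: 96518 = 2^1 * 48259^1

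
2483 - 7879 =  - 5396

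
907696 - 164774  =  742922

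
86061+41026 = 127087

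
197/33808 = 197/33808 = 0.01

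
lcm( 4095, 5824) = 262080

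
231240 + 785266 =1016506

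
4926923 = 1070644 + 3856279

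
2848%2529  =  319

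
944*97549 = 92086256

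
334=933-599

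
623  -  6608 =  - 5985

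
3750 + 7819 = 11569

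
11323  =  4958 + 6365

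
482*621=299322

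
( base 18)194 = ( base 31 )fp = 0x1ea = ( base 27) i4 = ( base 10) 490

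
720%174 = 24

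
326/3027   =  326/3027 = 0.11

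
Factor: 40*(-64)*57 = - 145920  =  -  2^9*3^1*5^1*19^1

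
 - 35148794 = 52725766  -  87874560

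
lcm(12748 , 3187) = 12748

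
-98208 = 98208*(-1 )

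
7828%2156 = 1360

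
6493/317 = 6493/317= 20.48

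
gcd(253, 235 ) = 1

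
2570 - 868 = 1702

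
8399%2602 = 593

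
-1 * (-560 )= 560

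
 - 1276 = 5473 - 6749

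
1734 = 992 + 742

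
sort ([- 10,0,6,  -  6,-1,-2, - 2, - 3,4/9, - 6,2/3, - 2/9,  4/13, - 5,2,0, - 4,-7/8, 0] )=[  -  10,-6 ,-6, - 5, - 4,-3, - 2, - 2, - 1, -7/8,-2/9,0, 0,0 , 4/13,4/9,2/3 , 2,6]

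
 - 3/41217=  - 1/13739 =- 0.00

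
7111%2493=2125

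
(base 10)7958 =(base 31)88m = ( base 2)1111100010110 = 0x1F16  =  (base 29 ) 9dc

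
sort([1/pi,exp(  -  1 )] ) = [1/pi,  exp( - 1)] 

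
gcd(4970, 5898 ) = 2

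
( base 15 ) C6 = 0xba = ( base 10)186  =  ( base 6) 510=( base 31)60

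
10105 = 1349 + 8756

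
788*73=57524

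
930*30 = 27900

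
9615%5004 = 4611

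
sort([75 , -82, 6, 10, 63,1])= [ - 82,1,6, 10, 63, 75] 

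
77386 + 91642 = 169028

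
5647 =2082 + 3565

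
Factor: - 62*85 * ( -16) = 84320= 2^5*5^1*17^1*31^1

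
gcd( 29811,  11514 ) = 57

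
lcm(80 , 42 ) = 1680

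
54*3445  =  186030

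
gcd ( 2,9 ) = 1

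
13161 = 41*321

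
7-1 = 6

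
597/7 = 597/7 = 85.29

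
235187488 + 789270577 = 1024458065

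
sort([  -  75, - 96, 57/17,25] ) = [ - 96, - 75,57/17, 25]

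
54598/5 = 10919+3/5= 10919.60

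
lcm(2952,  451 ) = 32472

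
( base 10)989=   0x3dd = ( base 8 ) 1735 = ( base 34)T3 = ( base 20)299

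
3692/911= 4 + 48/911  =  4.05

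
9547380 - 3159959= 6387421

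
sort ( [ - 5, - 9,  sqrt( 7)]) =[ - 9, - 5,sqrt(7)]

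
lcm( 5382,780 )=53820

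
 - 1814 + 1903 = 89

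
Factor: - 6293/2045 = - 5^(- 1)*7^1*29^1 * 31^1*409^( - 1 )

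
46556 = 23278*2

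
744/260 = 186/65 = 2.86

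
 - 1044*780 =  - 814320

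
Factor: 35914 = 2^1*17957^1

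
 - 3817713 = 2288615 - 6106328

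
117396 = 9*13044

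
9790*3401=33295790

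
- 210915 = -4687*45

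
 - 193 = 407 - 600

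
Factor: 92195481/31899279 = 7^1*31^( - 1 )*61^( - 1 )*353^1*5623^( - 1 )*12437^1=30731827/10633093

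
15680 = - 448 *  ( - 35 )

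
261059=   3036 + 258023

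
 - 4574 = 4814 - 9388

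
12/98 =6/49 =0.12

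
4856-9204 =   -  4348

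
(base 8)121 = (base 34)2D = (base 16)51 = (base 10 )81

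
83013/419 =83013/419 = 198.12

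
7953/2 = 3976 + 1/2 =3976.50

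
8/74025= 8/74025 = 0.00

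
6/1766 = 3/883 = 0.00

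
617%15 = 2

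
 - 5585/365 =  - 16 + 51/73 =-15.30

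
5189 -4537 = 652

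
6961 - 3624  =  3337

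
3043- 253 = 2790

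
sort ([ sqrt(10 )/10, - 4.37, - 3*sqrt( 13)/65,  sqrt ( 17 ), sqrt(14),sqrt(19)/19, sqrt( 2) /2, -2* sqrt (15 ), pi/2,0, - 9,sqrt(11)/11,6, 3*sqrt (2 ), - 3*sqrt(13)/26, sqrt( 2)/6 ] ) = [ - 9, -2*sqrt (15) , - 4.37, - 3*sqrt ( 13) /26, - 3 *sqrt(13)/65, 0, sqrt(19 )/19, sqrt ( 2) /6, sqrt(11 )/11,  sqrt(10)/10, sqrt( 2 ) /2,pi/2, sqrt(14) , sqrt( 17) , 3 * sqrt (2), 6] 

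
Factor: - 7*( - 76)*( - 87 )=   -2^2*3^1 * 7^1 * 19^1 * 29^1=- 46284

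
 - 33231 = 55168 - 88399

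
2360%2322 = 38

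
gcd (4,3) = 1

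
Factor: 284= 2^2*71^1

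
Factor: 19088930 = 2^1*5^1*7^2*163^1*239^1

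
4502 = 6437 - 1935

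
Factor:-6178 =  - 2^1*3089^1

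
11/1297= 11/1297 = 0.01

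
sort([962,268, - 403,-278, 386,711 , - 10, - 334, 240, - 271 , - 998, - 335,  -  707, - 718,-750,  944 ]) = [ -998,-750, - 718, - 707,-403, - 335, - 334 , -278, - 271, - 10,240 , 268, 386,  711, 944, 962]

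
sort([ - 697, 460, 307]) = [ -697,307, 460]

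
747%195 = 162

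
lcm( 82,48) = 1968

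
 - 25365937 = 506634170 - 532000107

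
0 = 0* 9760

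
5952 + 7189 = 13141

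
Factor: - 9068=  - 2^2*2267^1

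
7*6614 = 46298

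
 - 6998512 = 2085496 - 9084008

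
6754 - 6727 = 27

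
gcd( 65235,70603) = 1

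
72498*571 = 41396358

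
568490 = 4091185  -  3522695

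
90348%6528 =5484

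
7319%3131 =1057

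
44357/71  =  44357/71 = 624.75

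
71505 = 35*2043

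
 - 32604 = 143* ( - 228)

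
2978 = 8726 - 5748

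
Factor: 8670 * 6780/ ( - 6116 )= - 2^1*3^2*5^2*11^( - 1)*  17^2*113^1*139^( - 1) =- 14695650/1529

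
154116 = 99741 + 54375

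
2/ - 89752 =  -1 + 44875/44876 = - 0.00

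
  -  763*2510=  -1915130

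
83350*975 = 81266250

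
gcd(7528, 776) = 8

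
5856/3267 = 1952/1089 = 1.79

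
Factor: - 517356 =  - 2^2*3^2* 7^1*2053^1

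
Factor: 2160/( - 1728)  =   - 5/4 = -  2^(  -  2 )*5^1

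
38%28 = 10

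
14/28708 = 7/14354 = 0.00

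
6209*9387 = 58283883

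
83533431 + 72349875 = 155883306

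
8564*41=351124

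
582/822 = 97/137 = 0.71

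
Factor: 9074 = 2^1*13^1*349^1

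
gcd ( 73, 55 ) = 1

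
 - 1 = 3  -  4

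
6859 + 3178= 10037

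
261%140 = 121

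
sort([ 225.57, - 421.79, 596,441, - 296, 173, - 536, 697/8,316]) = [-536, - 421.79, - 296,697/8,173,225.57 , 316, 441,  596 ]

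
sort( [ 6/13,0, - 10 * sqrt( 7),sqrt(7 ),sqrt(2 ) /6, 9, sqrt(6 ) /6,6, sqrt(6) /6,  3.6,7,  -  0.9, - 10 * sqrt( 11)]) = [-10 * sqrt( 11 ),  -  10 * sqrt( 7), -0.9,0,sqrt( 2)/6,  sqrt( 6)/6,sqrt(6 ) /6,6/13,sqrt( 7),3.6, 6 , 7, 9]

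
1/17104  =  1/17104 = 0.00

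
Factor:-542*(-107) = 2^1*107^1 * 271^1= 57994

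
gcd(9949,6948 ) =1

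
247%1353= 247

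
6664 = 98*68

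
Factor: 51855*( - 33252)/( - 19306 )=2^1 * 3^2 * 5^1*7^( -2 )*17^1*163^1*197^(- 1 )*3457^1= 862141230/9653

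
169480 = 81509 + 87971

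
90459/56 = 1615 + 19/56 =1615.34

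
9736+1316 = 11052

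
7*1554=10878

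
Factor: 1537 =29^1*53^1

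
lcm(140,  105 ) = 420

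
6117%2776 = 565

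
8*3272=26176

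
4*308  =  1232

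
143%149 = 143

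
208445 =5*41689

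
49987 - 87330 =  - 37343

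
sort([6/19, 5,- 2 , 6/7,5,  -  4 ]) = [ - 4,-2, 6/19, 6/7, 5,5 ]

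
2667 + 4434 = 7101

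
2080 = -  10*(- 208 ) 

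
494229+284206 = 778435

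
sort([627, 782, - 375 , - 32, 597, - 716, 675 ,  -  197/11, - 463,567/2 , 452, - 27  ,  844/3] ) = [ - 716, - 463, - 375,-32, - 27,  -  197/11,844/3,  567/2,452,597, 627,675, 782 ]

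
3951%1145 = 516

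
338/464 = 169/232 = 0.73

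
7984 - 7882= 102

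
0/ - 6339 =0/1=-0.00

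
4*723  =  2892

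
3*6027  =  18081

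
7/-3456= -1 +3449/3456 = -0.00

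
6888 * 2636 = 18156768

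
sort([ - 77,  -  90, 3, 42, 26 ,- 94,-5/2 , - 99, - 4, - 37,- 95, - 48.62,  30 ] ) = [ - 99, - 95,- 94,-90, - 77, - 48.62, - 37, - 4, - 5/2, 3,26, 30, 42 ] 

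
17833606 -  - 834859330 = 852692936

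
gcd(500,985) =5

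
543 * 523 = 283989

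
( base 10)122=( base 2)1111010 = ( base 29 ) 46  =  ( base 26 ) 4i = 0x7A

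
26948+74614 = 101562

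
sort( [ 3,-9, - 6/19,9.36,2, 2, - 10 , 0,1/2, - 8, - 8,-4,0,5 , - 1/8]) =[ - 10,  -  9, - 8, - 8, - 4 , - 6/19, - 1/8, 0, 0,1/2,2,2,3,5,9.36 ] 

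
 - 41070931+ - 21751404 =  - 62822335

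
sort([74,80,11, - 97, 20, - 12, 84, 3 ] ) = [ - 97, - 12,  3,11,20,74,80,84] 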